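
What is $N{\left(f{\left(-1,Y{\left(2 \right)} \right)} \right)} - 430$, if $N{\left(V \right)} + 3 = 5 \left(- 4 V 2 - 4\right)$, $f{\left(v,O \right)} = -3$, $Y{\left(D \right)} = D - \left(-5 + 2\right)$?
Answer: $-333$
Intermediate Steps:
$Y{\left(D \right)} = 3 + D$ ($Y{\left(D \right)} = D - -3 = D + 3 = 3 + D$)
$N{\left(V \right)} = -23 - 40 V$ ($N{\left(V \right)} = -3 + 5 \left(- 4 V 2 - 4\right) = -3 + 5 \left(- 8 V - 4\right) = -3 + 5 \left(-4 - 8 V\right) = -3 - \left(20 + 40 V\right) = -23 - 40 V$)
$N{\left(f{\left(-1,Y{\left(2 \right)} \right)} \right)} - 430 = \left(-23 - -120\right) - 430 = \left(-23 + 120\right) - 430 = 97 - 430 = -333$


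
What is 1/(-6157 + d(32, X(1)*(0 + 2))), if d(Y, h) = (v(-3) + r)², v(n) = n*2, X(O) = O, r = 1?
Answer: -1/6132 ≈ -0.00016308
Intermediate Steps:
v(n) = 2*n
d(Y, h) = 25 (d(Y, h) = (2*(-3) + 1)² = (-6 + 1)² = (-5)² = 25)
1/(-6157 + d(32, X(1)*(0 + 2))) = 1/(-6157 + 25) = 1/(-6132) = -1/6132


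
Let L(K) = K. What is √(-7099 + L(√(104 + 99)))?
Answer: √(-7099 + √203) ≈ 84.171*I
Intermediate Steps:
√(-7099 + L(√(104 + 99))) = √(-7099 + √(104 + 99)) = √(-7099 + √203)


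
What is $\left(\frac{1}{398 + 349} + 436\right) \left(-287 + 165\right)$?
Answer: $- \frac{39734546}{747} \approx -53192.0$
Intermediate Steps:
$\left(\frac{1}{398 + 349} + 436\right) \left(-287 + 165\right) = \left(\frac{1}{747} + 436\right) \left(-122\right) = \frac{325693}{747} \left(-122\right) = - \frac{39734546}{747}$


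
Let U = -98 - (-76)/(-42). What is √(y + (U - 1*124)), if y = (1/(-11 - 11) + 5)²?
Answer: I*√42531279/462 ≈ 14.116*I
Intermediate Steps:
U = -2096/21 (U = -98 - (-76)*(-1)/42 = -98 - 1*38/21 = -98 - 38/21 = -2096/21 ≈ -99.810)
y = 11881/484 (y = (1/(-22) + 5)² = (-1/22 + 5)² = (109/22)² = 11881/484 ≈ 24.548)
√(y + (U - 1*124)) = √(11881/484 + (-2096/21 - 1*124)) = √(11881/484 + (-2096/21 - 124)) = √(11881/484 - 4700/21) = √(-2025299/10164) = I*√42531279/462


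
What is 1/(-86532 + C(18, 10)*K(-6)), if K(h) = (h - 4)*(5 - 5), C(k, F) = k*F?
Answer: -1/86532 ≈ -1.1556e-5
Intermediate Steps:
C(k, F) = F*k
K(h) = 0 (K(h) = (-4 + h)*0 = 0)
1/(-86532 + C(18, 10)*K(-6)) = 1/(-86532 + (10*18)*0) = 1/(-86532 + 180*0) = 1/(-86532 + 0) = 1/(-86532) = -1/86532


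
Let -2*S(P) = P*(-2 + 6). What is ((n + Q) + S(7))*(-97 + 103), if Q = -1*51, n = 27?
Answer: -228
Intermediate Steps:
Q = -51
S(P) = -2*P (S(P) = -P*(-2 + 6)/2 = -P*4/2 = -2*P)
((n + Q) + S(7))*(-97 + 103) = ((27 - 51) - 2*7)*(-97 + 103) = (-24 - 14)*6 = -38*6 = -228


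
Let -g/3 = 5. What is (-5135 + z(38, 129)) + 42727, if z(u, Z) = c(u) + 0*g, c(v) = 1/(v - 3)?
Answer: 1315721/35 ≈ 37592.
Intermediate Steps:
c(v) = 1/(-3 + v)
g = -15 (g = -3*5 = -15)
z(u, Z) = 1/(-3 + u) (z(u, Z) = 1/(-3 + u) + 0*(-15) = 1/(-3 + u) + 0 = 1/(-3 + u))
(-5135 + z(38, 129)) + 42727 = (-5135 + 1/(-3 + 38)) + 42727 = (-5135 + 1/35) + 42727 = -179724/35 + 42727 = 1315721/35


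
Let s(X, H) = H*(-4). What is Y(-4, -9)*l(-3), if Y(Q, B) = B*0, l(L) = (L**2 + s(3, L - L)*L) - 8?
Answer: 0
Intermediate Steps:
s(X, H) = -4*H
l(L) = -8 + L**2 (l(L) = (L**2 + (-4*(L - L))*L) - 8 = (L**2 + (-4*0)*L) - 8 = (L**2 + 0*L) - 8 = (L**2 + 0) - 8 = L**2 - 8 = -8 + L**2)
Y(Q, B) = 0
Y(-4, -9)*l(-3) = 0*(-8 + (-3)**2) = 0*(-8 + 9) = 0*1 = 0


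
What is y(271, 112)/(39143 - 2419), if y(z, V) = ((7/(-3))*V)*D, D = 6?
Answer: -392/9181 ≈ -0.042697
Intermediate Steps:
y(z, V) = -14*V (y(z, V) = ((7/(-3))*V)*6 = ((7*(-⅓))*V)*6 = -7*V/3*6 = -14*V)
y(271, 112)/(39143 - 2419) = (-14*112)/(39143 - 2419) = -1568/36724 = -1568*1/36724 = -392/9181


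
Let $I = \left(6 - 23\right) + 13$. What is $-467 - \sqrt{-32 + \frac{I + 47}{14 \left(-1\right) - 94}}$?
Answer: $-467 - \frac{i \sqrt{10497}}{18} \approx -467.0 - 5.6919 i$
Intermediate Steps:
$I = -4$ ($I = -17 + 13 = -4$)
$-467 - \sqrt{-32 + \frac{I + 47}{14 \left(-1\right) - 94}} = -467 - \sqrt{-32 + \frac{-4 + 47}{14 \left(-1\right) - 94}} = -467 - \sqrt{-32 + \frac{43}{-14 - 94}} = -467 - \sqrt{-32 + \frac{43}{-108}} = -467 - \sqrt{-32 + 43 \left(- \frac{1}{108}\right)} = -467 - \sqrt{-32 - \frac{43}{108}} = -467 - \sqrt{- \frac{3499}{108}} = -467 - \frac{i \sqrt{10497}}{18}$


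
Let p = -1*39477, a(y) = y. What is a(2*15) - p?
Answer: 39507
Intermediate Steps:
p = -39477
a(2*15) - p = 2*15 - 1*(-39477) = 30 + 39477 = 39507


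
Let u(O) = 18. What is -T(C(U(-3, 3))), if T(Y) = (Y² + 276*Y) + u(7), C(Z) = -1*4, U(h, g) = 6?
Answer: 1070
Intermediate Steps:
C(Z) = -4
T(Y) = 18 + Y² + 276*Y (T(Y) = (Y² + 276*Y) + 18 = 18 + Y² + 276*Y)
-T(C(U(-3, 3))) = -(18 + (-4)² + 276*(-4)) = -(18 + 16 - 1104) = -1*(-1070) = 1070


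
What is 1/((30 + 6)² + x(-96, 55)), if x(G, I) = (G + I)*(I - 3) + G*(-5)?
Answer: -1/356 ≈ -0.0028090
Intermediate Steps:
x(G, I) = -5*G + (-3 + I)*(G + I) (x(G, I) = (G + I)*(-3 + I) - 5*G = (-3 + I)*(G + I) - 5*G = -5*G + (-3 + I)*(G + I))
1/((30 + 6)² + x(-96, 55)) = 1/((30 + 6)² + (55² - 8*(-96) - 3*55 - 96*55)) = 1/(36² + (3025 + 768 - 165 - 5280)) = 1/(1296 - 1652) = 1/(-356) = -1/356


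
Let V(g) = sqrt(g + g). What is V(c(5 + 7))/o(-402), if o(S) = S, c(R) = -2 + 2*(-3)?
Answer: -2*I/201 ≈ -0.0099503*I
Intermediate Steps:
c(R) = -8 (c(R) = -2 - 6 = -8)
V(g) = sqrt(2)*sqrt(g) (V(g) = sqrt(2*g) = sqrt(2)*sqrt(g))
V(c(5 + 7))/o(-402) = (sqrt(2)*sqrt(-8))/(-402) = (sqrt(2)*(2*I*sqrt(2)))*(-1/402) = (4*I)*(-1/402) = -2*I/201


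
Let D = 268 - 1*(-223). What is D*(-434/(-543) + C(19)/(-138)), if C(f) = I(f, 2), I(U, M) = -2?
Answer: 4990033/12489 ≈ 399.55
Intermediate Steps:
C(f) = -2
D = 491 (D = 268 + 223 = 491)
D*(-434/(-543) + C(19)/(-138)) = 491*(-434/(-543) - 2/(-138)) = 491*(-434*(-1/543) - 2*(-1/138)) = 491*(434/543 + 1/69) = 491*(10163/12489) = 4990033/12489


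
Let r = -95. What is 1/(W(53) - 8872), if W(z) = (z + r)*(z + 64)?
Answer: -1/13786 ≈ -7.2537e-5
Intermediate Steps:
W(z) = (-95 + z)*(64 + z) (W(z) = (z - 95)*(z + 64) = (-95 + z)*(64 + z))
1/(W(53) - 8872) = 1/((-6080 + 53² - 31*53) - 8872) = 1/((-6080 + 2809 - 1643) - 8872) = 1/(-4914 - 8872) = 1/(-13786) = -1/13786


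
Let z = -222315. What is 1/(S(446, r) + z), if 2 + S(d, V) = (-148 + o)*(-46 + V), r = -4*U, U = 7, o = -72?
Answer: -1/206037 ≈ -4.8535e-6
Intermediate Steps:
r = -28 (r = -4*7 = -28)
S(d, V) = 10118 - 220*V (S(d, V) = -2 + (-148 - 72)*(-46 + V) = -2 - 220*(-46 + V) = -2 + (10120 - 220*V) = 10118 - 220*V)
1/(S(446, r) + z) = 1/((10118 - 220*(-28)) - 222315) = 1/((10118 + 6160) - 222315) = 1/(16278 - 222315) = 1/(-206037) = -1/206037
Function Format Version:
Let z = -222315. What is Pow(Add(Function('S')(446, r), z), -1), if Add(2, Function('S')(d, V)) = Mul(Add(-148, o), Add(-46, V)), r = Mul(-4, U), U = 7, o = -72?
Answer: Rational(-1, 206037) ≈ -4.8535e-6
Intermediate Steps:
r = -28 (r = Mul(-4, 7) = -28)
Function('S')(d, V) = Add(10118, Mul(-220, V)) (Function('S')(d, V) = Add(-2, Mul(Add(-148, -72), Add(-46, V))) = Add(-2, Mul(-220, Add(-46, V))) = Add(-2, Add(10120, Mul(-220, V))) = Add(10118, Mul(-220, V)))
Pow(Add(Function('S')(446, r), z), -1) = Pow(Add(Add(10118, Mul(-220, -28)), -222315), -1) = Pow(Add(Add(10118, 6160), -222315), -1) = Pow(Add(16278, -222315), -1) = Pow(-206037, -1) = Rational(-1, 206037)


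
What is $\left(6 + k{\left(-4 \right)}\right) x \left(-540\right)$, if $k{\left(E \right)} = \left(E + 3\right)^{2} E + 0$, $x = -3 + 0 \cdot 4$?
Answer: $3240$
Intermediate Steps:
$x = -3$ ($x = -3 + 0 = -3$)
$k{\left(E \right)} = E \left(3 + E\right)^{2}$ ($k{\left(E \right)} = \left(3 + E\right)^{2} E + 0 = E \left(3 + E\right)^{2} + 0 = E \left(3 + E\right)^{2}$)
$\left(6 + k{\left(-4 \right)}\right) x \left(-540\right) = \left(6 - 4 \left(3 - 4\right)^{2}\right) \left(-3\right) \left(-540\right) = \left(6 - 4 \left(-1\right)^{2}\right) \left(-3\right) \left(-540\right) = \left(6 - 4\right) \left(-3\right) \left(-540\right) = 2 \left(-3\right) \left(-540\right) = \left(-6\right) \left(-540\right) = 3240$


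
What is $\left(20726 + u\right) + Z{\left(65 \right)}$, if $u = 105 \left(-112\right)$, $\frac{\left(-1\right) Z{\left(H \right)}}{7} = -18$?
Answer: $9092$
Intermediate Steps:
$Z{\left(H \right)} = 126$ ($Z{\left(H \right)} = \left(-7\right) \left(-18\right) = 126$)
$u = -11760$
$\left(20726 + u\right) + Z{\left(65 \right)} = \left(20726 - 11760\right) + 126 = 8966 + 126 = 9092$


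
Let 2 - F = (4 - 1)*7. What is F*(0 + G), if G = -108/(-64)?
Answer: -513/16 ≈ -32.063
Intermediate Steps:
F = -19 (F = 2 - (4 - 1)*7 = 2 - 3*7 = 2 - 1*21 = 2 - 21 = -19)
G = 27/16 (G = -108*(-1/64) = 27/16 ≈ 1.6875)
F*(0 + G) = -19*(0 + 27/16) = -19*27/16 = -513/16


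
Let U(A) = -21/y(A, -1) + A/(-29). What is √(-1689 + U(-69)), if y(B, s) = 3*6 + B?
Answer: I*√409831393/493 ≈ 41.063*I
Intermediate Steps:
y(B, s) = 18 + B
U(A) = -21/(18 + A) - A/29 (U(A) = -21/(18 + A) + A/(-29) = -21/(18 + A) + A*(-1/29) = -21/(18 + A) - A/29)
√(-1689 + U(-69)) = √(-1689 + (-609 - 1*(-69)*(18 - 69))/(29*(18 - 69))) = √(-1689 + (1/29)*(-609 - 1*(-69)*(-51))/(-51)) = √(-1689 + (1/29)*(-1/51)*(-609 - 3519)) = √(-1689 + (1/29)*(-1/51)*(-4128)) = √(-1689 + 1376/493) = √(-831301/493) = I*√409831393/493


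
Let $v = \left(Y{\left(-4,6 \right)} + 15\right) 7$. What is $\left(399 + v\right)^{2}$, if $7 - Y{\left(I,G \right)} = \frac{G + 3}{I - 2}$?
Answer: $\frac{1270129}{4} \approx 3.1753 \cdot 10^{5}$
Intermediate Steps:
$Y{\left(I,G \right)} = 7 - \frac{3 + G}{-2 + I}$ ($Y{\left(I,G \right)} = 7 - \frac{G + 3}{I - 2} = 7 - \frac{3 + G}{-2 + I}$)
$v = \frac{329}{2}$ ($v = \left(\frac{-17 - 6 + 7 \left(-4\right)}{-2 - 4} + 15\right) 7 = \left(\frac{-17 - 6 - 28}{-6} + 15\right) 7 = \left(\left(- \frac{1}{6}\right) \left(-51\right) + 15\right) 7 = \left(\frac{17}{2} + 15\right) 7 = \frac{47}{2} \cdot 7 = \frac{329}{2} \approx 164.5$)
$\left(399 + v\right)^{2} = \left(399 + \frac{329}{2}\right)^{2} = \left(\frac{1127}{2}\right)^{2} = \frac{1270129}{4}$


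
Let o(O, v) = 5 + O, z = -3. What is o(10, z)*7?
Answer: 105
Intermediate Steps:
o(10, z)*7 = (5 + 10)*7 = 15*7 = 105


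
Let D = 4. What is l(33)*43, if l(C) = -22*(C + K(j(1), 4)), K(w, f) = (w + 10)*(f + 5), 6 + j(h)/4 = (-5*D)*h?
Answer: 769098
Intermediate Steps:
j(h) = -24 - 80*h (j(h) = -24 + 4*((-5*4)*h) = -24 + 4*(-20*h) = -24 - 80*h)
K(w, f) = (5 + f)*(10 + w) (K(w, f) = (10 + w)*(5 + f) = (5 + f)*(10 + w))
l(C) = 18612 - 22*C (l(C) = -22*(C + (50 + 5*(-24 - 80*1) + 10*4 + 4*(-24 - 80*1))) = -22*(C + (50 + 5*(-24 - 80) + 40 + 4*(-24 - 80))) = -22*(C + (50 + 5*(-104) + 40 + 4*(-104))) = -22*(C + (50 - 520 + 40 - 416)) = -22*(C - 846) = -22*(-846 + C) = 18612 - 22*C)
l(33)*43 = (18612 - 22*33)*43 = (18612 - 726)*43 = 17886*43 = 769098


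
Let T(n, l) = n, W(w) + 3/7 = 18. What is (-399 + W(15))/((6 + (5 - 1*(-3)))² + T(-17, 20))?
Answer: -2670/1253 ≈ -2.1309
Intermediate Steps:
W(w) = 123/7 (W(w) = -3/7 + 18 = 123/7)
(-399 + W(15))/((6 + (5 - 1*(-3)))² + T(-17, 20)) = (-399 + 123/7)/((6 + (5 - 1*(-3)))² - 17) = -2670/(7*((6 + (5 + 3))² - 17)) = -2670/(7*((6 + 8)² - 17)) = -2670/(7*(14² - 17)) = -2670/(7*(196 - 17)) = -2670/7/179 = -2670/7*1/179 = -2670/1253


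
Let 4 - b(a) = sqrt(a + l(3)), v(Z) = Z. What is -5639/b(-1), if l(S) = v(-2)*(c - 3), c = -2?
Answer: -5639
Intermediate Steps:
l(S) = 10 (l(S) = -2*(-2 - 3) = -2*(-5) = 10)
b(a) = 4 - sqrt(10 + a) (b(a) = 4 - sqrt(a + 10) = 4 - sqrt(10 + a))
-5639/b(-1) = -5639/(4 - sqrt(10 - 1)) = -5639/(4 - sqrt(9)) = -5639/(4 - 1*3) = -5639/(4 - 3) = -5639/1 = -5639*1 = -5639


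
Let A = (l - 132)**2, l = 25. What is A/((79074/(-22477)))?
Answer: -257339173/79074 ≈ -3254.4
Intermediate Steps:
A = 11449 (A = (25 - 132)**2 = (-107)**2 = 11449)
A/((79074/(-22477))) = 11449/((79074/(-22477))) = 11449/((79074*(-1/22477))) = 11449/(-79074/22477) = 11449*(-22477/79074) = -257339173/79074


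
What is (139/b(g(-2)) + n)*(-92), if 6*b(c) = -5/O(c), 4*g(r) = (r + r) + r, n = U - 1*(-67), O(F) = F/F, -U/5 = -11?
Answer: 20608/5 ≈ 4121.6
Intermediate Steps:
U = 55 (U = -5*(-11) = 55)
O(F) = 1
n = 122 (n = 55 - 1*(-67) = 55 + 67 = 122)
g(r) = 3*r/4 (g(r) = ((r + r) + r)/4 = (2*r + r)/4 = (3*r)/4 = 3*r/4)
b(c) = -⅚ (b(c) = (-5/1)/6 = (-5*1)/6 = (⅙)*(-5) = -⅚)
(139/b(g(-2)) + n)*(-92) = (139/(-⅚) + 122)*(-92) = (139*(-6/5) + 122)*(-92) = (-834/5 + 122)*(-92) = -224/5*(-92) = 20608/5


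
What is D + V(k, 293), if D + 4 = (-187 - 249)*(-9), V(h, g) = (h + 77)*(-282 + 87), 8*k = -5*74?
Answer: -8305/4 ≈ -2076.3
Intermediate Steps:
k = -185/4 (k = (-5*74)/8 = (1/8)*(-370) = -185/4 ≈ -46.250)
V(h, g) = -15015 - 195*h (V(h, g) = (77 + h)*(-195) = -15015 - 195*h)
D = 3920 (D = -4 + (-187 - 249)*(-9) = -4 - 436*(-9) = -4 + 3924 = 3920)
D + V(k, 293) = 3920 + (-15015 - 195*(-185/4)) = 3920 + (-15015 + 36075/4) = 3920 - 23985/4 = -8305/4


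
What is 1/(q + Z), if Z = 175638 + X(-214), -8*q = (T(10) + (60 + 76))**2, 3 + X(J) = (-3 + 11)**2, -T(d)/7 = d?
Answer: 2/350309 ≈ 5.7092e-6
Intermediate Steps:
T(d) = -7*d
X(J) = 61 (X(J) = -3 + (-3 + 11)**2 = -3 + 8**2 = -3 + 64 = 61)
q = -1089/2 (q = -(-7*10 + (60 + 76))**2/8 = -(-70 + 136)**2/8 = -1/8*66**2 = -1/8*4356 = -1089/2 ≈ -544.50)
Z = 175699 (Z = 175638 + 61 = 175699)
1/(q + Z) = 1/(-1089/2 + 175699) = 1/(350309/2) = 2/350309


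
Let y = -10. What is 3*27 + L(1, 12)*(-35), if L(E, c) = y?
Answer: 431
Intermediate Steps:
L(E, c) = -10
3*27 + L(1, 12)*(-35) = 3*27 - 10*(-35) = 81 + 350 = 431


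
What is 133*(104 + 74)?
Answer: 23674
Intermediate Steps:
133*(104 + 74) = 133*178 = 23674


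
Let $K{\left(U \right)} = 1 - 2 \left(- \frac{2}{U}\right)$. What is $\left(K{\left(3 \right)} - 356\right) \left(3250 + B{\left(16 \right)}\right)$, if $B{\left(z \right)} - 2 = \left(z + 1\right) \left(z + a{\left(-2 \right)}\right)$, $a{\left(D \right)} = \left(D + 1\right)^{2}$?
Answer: $- \frac{3757001}{3} \approx -1.2523 \cdot 10^{6}$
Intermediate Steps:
$a{\left(D \right)} = \left(1 + D\right)^{2}$
$K{\left(U \right)} = 1 + \frac{4}{U}$
$B{\left(z \right)} = 2 + \left(1 + z\right)^{2}$ ($B{\left(z \right)} = 2 + \left(z + 1\right) \left(z + \left(1 - 2\right)^{2}\right) = 2 + \left(1 + z\right) \left(z + \left(-1\right)^{2}\right) = 2 + \left(1 + z\right) \left(z + 1\right) = 2 + \left(1 + z\right) \left(1 + z\right) = 2 + \left(1 + z\right)^{2}$)
$\left(K{\left(3 \right)} - 356\right) \left(3250 + B{\left(16 \right)}\right) = \left(\frac{4 + 3}{3} - 356\right) \left(3250 + \left(3 + 16^{2} + 2 \cdot 16\right)\right) = \left(\frac{1}{3} \cdot 7 - 356\right) \left(3250 + \left(3 + 256 + 32\right)\right) = \left(\frac{7}{3} - 356\right) \left(3250 + 291\right) = \left(- \frac{1061}{3}\right) 3541 = - \frac{3757001}{3}$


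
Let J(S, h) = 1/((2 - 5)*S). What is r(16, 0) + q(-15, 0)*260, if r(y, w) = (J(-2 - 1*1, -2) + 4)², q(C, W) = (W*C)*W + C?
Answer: -314531/81 ≈ -3883.1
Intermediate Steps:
J(S, h) = -1/(3*S) (J(S, h) = 1/((-3)*S) = -1/(3*S))
q(C, W) = C + C*W² (q(C, W) = (C*W)*W + C = C*W² + C = C + C*W²)
r(y, w) = 1369/81 (r(y, w) = (-1/(3*(-2 - 1*1)) + 4)² = (-1/(3*(-2 - 1)) + 4)² = (-⅓/(-3) + 4)² = (-⅓*(-⅓) + 4)² = (⅑ + 4)² = (37/9)² = 1369/81)
r(16, 0) + q(-15, 0)*260 = 1369/81 - 15*(1 + 0²)*260 = 1369/81 - 15*(1 + 0)*260 = 1369/81 - 15*1*260 = 1369/81 - 15*260 = 1369/81 - 3900 = -314531/81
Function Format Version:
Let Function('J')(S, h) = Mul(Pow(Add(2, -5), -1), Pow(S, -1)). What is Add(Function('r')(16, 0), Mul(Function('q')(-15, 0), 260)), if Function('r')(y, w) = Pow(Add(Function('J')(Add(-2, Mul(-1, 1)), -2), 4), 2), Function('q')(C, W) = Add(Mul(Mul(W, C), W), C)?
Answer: Rational(-314531, 81) ≈ -3883.1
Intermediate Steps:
Function('J')(S, h) = Mul(Rational(-1, 3), Pow(S, -1)) (Function('J')(S, h) = Mul(Pow(-3, -1), Pow(S, -1)) = Mul(Rational(-1, 3), Pow(S, -1)))
Function('q')(C, W) = Add(C, Mul(C, Pow(W, 2))) (Function('q')(C, W) = Add(Mul(Mul(C, W), W), C) = Add(Mul(C, Pow(W, 2)), C) = Add(C, Mul(C, Pow(W, 2))))
Function('r')(y, w) = Rational(1369, 81) (Function('r')(y, w) = Pow(Add(Mul(Rational(-1, 3), Pow(Add(-2, Mul(-1, 1)), -1)), 4), 2) = Pow(Add(Mul(Rational(-1, 3), Pow(Add(-2, -1), -1)), 4), 2) = Pow(Add(Mul(Rational(-1, 3), Pow(-3, -1)), 4), 2) = Pow(Add(Mul(Rational(-1, 3), Rational(-1, 3)), 4), 2) = Pow(Add(Rational(1, 9), 4), 2) = Pow(Rational(37, 9), 2) = Rational(1369, 81))
Add(Function('r')(16, 0), Mul(Function('q')(-15, 0), 260)) = Add(Rational(1369, 81), Mul(Mul(-15, Add(1, Pow(0, 2))), 260)) = Add(Rational(1369, 81), Mul(Mul(-15, Add(1, 0)), 260)) = Add(Rational(1369, 81), Mul(Mul(-15, 1), 260)) = Add(Rational(1369, 81), Mul(-15, 260)) = Add(Rational(1369, 81), -3900) = Rational(-314531, 81)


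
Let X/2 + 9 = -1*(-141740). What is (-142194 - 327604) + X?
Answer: -186336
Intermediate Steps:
X = 283462 (X = -18 + 2*(-1*(-141740)) = -18 + 2*141740 = -18 + 283480 = 283462)
(-142194 - 327604) + X = (-142194 - 327604) + 283462 = -469798 + 283462 = -186336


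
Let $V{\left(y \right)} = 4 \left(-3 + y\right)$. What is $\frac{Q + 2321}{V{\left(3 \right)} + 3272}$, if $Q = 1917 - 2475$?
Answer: $\frac{1763}{3272} \approx 0.53881$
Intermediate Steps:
$Q = -558$ ($Q = 1917 - 2475 = -558$)
$V{\left(y \right)} = -12 + 4 y$
$\frac{Q + 2321}{V{\left(3 \right)} + 3272} = \frac{-558 + 2321}{\left(-12 + 4 \cdot 3\right) + 3272} = \frac{1763}{\left(-12 + 12\right) + 3272} = \frac{1763}{0 + 3272} = \frac{1763}{3272}$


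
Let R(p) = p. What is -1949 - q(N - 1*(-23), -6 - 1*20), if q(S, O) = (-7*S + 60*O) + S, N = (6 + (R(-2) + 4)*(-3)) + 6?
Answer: -215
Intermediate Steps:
N = 6 (N = (6 + (-2 + 4)*(-3)) + 6 = (6 + 2*(-3)) + 6 = (6 - 6) + 6 = 0 + 6 = 6)
q(S, O) = -6*S + 60*O
-1949 - q(N - 1*(-23), -6 - 1*20) = -1949 - (-6*(6 - 1*(-23)) + 60*(-6 - 1*20)) = -1949 - (-6*(6 + 23) + 60*(-6 - 20)) = -1949 - (-6*29 + 60*(-26)) = -1949 - (-174 - 1560) = -1949 - 1*(-1734) = -1949 + 1734 = -215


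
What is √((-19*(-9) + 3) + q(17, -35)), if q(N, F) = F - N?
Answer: √122 ≈ 11.045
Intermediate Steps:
√((-19*(-9) + 3) + q(17, -35)) = √((-19*(-9) + 3) + (-35 - 1*17)) = √((171 + 3) + (-35 - 17)) = √(174 - 52) = √122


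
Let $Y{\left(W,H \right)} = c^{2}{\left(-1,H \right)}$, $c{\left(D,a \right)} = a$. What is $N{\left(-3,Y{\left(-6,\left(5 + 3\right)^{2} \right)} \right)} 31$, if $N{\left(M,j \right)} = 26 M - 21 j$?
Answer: $-2668914$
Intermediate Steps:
$Y{\left(W,H \right)} = H^{2}$
$N{\left(M,j \right)} = - 21 j + 26 M$
$N{\left(-3,Y{\left(-6,\left(5 + 3\right)^{2} \right)} \right)} 31 = \left(- 21 \left(\left(5 + 3\right)^{2}\right)^{2} + 26 \left(-3\right)\right) 31 = \left(- 21 \left(8^{2}\right)^{2} - 78\right) 31 = \left(- 21 \cdot 64^{2} - 78\right) 31 = \left(\left(-21\right) 4096 - 78\right) 31 = \left(-86016 - 78\right) 31 = \left(-86094\right) 31 = -2668914$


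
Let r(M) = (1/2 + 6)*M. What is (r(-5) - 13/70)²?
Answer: 1308736/1225 ≈ 1068.4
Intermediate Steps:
r(M) = 13*M/2 (r(M) = (½ + 6)*M = 13*M/2)
(r(-5) - 13/70)² = ((13/2)*(-5) - 13/70)² = (-65/2 - 13*1/70)² = (-65/2 - 13/70)² = (-1144/35)² = 1308736/1225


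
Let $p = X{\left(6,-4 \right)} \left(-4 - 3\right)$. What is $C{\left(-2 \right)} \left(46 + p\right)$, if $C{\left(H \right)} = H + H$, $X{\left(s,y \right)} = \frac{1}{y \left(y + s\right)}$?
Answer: $- \frac{375}{2} \approx -187.5$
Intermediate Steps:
$X{\left(s,y \right)} = \frac{1}{y \left(s + y\right)}$
$p = \frac{7}{8}$ ($p = \frac{1}{\left(-4\right) \left(6 - 4\right)} \left(-4 - 3\right) = - \frac{1}{4 \cdot 2} \left(-7\right) = \left(- \frac{1}{4}\right) \frac{1}{2} \left(-7\right) = \left(- \frac{1}{8}\right) \left(-7\right) = \frac{7}{8} \approx 0.875$)
$C{\left(H \right)} = 2 H$
$C{\left(-2 \right)} \left(46 + p\right) = 2 \left(-2\right) \left(46 + \frac{7}{8}\right) = \left(-4\right) \frac{375}{8} = - \frac{375}{2}$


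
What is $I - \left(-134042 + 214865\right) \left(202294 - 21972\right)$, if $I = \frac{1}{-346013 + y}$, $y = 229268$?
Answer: $- \frac{1701460893625471}{116745} \approx -1.4574 \cdot 10^{10}$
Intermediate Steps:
$I = - \frac{1}{116745}$ ($I = \frac{1}{-346013 + 229268} = \frac{1}{-116745} = - \frac{1}{116745} \approx -8.5657 \cdot 10^{-6}$)
$I - \left(-134042 + 214865\right) \left(202294 - 21972\right) = - \frac{1}{116745} - \left(-134042 + 214865\right) \left(202294 - 21972\right) = - \frac{1}{116745} - 80823 \cdot 180322 = - \frac{1}{116745} - 14574165006 = - \frac{1701460893625471}{116745}$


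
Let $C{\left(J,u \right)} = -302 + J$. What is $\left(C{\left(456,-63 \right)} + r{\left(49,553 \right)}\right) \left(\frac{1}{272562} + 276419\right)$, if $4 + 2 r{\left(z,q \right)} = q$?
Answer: $\frac{64567507365503}{545124} \approx 1.1845 \cdot 10^{8}$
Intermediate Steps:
$r{\left(z,q \right)} = -2 + \frac{q}{2}$
$\left(C{\left(456,-63 \right)} + r{\left(49,553 \right)}\right) \left(\frac{1}{272562} + 276419\right) = \left(\left(-302 + 456\right) + \left(-2 + \frac{1}{2} \cdot 553\right)\right) \left(\frac{1}{272562} + 276419\right) = \left(154 + \left(-2 + \frac{553}{2}\right)\right) \left(\frac{1}{272562} + 276419\right) = \left(154 + \frac{549}{2}\right) \frac{75341315479}{272562} = \frac{857}{2} \cdot \frac{75341315479}{272562} = \frac{64567507365503}{545124}$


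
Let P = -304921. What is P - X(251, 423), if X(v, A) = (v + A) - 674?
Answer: -304921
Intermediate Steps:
X(v, A) = -674 + A + v (X(v, A) = (A + v) - 674 = -674 + A + v)
P - X(251, 423) = -304921 - (-674 + 423 + 251) = -304921 - 1*0 = -304921 + 0 = -304921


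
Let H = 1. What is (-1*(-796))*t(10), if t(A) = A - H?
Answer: 7164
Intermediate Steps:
t(A) = -1 + A (t(A) = A - 1*1 = A - 1 = -1 + A)
(-1*(-796))*t(10) = (-1*(-796))*(-1 + 10) = 796*9 = 7164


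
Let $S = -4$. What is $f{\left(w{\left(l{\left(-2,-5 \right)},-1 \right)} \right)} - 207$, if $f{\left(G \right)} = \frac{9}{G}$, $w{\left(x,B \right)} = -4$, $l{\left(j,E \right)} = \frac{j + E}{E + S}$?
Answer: $- \frac{837}{4} \approx -209.25$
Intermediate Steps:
$l{\left(j,E \right)} = \frac{E + j}{-4 + E}$ ($l{\left(j,E \right)} = \frac{j + E}{E - 4} = \frac{E + j}{-4 + E}$)
$f{\left(w{\left(l{\left(-2,-5 \right)},-1 \right)} \right)} - 207 = \frac{9}{-4} - 207 = 9 \left(- \frac{1}{4}\right) - 207 = - \frac{9}{4} - 207 = - \frac{837}{4}$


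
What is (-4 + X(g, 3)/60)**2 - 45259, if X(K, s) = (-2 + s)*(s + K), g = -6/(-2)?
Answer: -4524379/100 ≈ -45244.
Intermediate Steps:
g = 3 (g = -6*(-1/2) = 3)
X(K, s) = (-2 + s)*(K + s)
(-4 + X(g, 3)/60)**2 - 45259 = (-4 + (3**2 - 2*3 - 2*3 + 3*3)/60)**2 - 45259 = (-4 + (9 - 6 - 6 + 9)*(1/60))**2 - 45259 = (-4 + 6*(1/60))**2 - 45259 = (-4 + 1/10)**2 - 45259 = (-39/10)**2 - 45259 = 1521/100 - 45259 = -4524379/100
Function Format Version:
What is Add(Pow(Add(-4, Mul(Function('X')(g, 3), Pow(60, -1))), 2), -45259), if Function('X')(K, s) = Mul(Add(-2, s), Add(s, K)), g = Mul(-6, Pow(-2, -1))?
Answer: Rational(-4524379, 100) ≈ -45244.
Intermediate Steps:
g = 3 (g = Mul(-6, Rational(-1, 2)) = 3)
Function('X')(K, s) = Mul(Add(-2, s), Add(K, s))
Add(Pow(Add(-4, Mul(Function('X')(g, 3), Pow(60, -1))), 2), -45259) = Add(Pow(Add(-4, Mul(Add(Pow(3, 2), Mul(-2, 3), Mul(-2, 3), Mul(3, 3)), Pow(60, -1))), 2), -45259) = Add(Pow(Add(-4, Mul(Add(9, -6, -6, 9), Rational(1, 60))), 2), -45259) = Add(Pow(Add(-4, Mul(6, Rational(1, 60))), 2), -45259) = Add(Pow(Add(-4, Rational(1, 10)), 2), -45259) = Add(Pow(Rational(-39, 10), 2), -45259) = Add(Rational(1521, 100), -45259) = Rational(-4524379, 100)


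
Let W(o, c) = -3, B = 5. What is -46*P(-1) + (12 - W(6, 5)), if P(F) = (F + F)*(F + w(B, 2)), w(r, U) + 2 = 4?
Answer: 107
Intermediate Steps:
w(r, U) = 2 (w(r, U) = -2 + 4 = 2)
P(F) = 2*F*(2 + F) (P(F) = (F + F)*(F + 2) = (2*F)*(2 + F) = 2*F*(2 + F))
-46*P(-1) + (12 - W(6, 5)) = -92*(-1)*(2 - 1) + (12 - 1*(-3)) = -92*(-1) + (12 + 3) = -46*(-2) + 15 = 92 + 15 = 107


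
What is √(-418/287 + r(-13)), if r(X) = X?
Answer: 3*I*√132307/287 ≈ 3.8022*I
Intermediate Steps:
√(-418/287 + r(-13)) = √(-418/287 - 13) = √(-4149/287) = 3*I*√132307/287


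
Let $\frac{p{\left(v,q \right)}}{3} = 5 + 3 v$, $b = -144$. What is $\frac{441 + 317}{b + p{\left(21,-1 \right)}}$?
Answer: $\frac{379}{30} \approx 12.633$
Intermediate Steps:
$p{\left(v,q \right)} = 15 + 9 v$ ($p{\left(v,q \right)} = 3 \left(5 + 3 v\right) = 15 + 9 v$)
$\frac{441 + 317}{b + p{\left(21,-1 \right)}} = \frac{441 + 317}{-144 + \left(15 + 9 \cdot 21\right)} = \frac{758}{-144 + \left(15 + 189\right)} = \frac{758}{-144 + 204} = \frac{758}{60} = 758 \cdot \frac{1}{60} = \frac{379}{30}$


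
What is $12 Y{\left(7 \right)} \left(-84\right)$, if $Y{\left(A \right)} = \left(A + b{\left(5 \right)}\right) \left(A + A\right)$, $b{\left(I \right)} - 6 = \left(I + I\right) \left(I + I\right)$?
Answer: $-1594656$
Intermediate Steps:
$b{\left(I \right)} = 6 + 4 I^{2}$ ($b{\left(I \right)} = 6 + \left(I + I\right) \left(I + I\right) = 6 + 2 I 2 I = 6 + 4 I^{2}$)
$Y{\left(A \right)} = 2 A \left(106 + A\right)$ ($Y{\left(A \right)} = \left(A + \left(6 + 4 \cdot 5^{2}\right)\right) \left(A + A\right) = \left(A + \left(6 + 4 \cdot 25\right)\right) 2 A = \left(A + \left(6 + 100\right)\right) 2 A = \left(A + 106\right) 2 A = \left(106 + A\right) 2 A = 2 A \left(106 + A\right)$)
$12 Y{\left(7 \right)} \left(-84\right) = 12 \cdot 2 \cdot 7 \left(106 + 7\right) \left(-84\right) = 12 \cdot 2 \cdot 7 \cdot 113 \left(-84\right) = 12 \cdot 1582 \left(-84\right) = 18984 \left(-84\right) = -1594656$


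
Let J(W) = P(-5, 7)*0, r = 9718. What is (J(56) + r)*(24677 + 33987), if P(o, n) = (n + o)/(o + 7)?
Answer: 570096752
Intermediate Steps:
P(o, n) = (n + o)/(7 + o)
J(W) = 0 (J(W) = ((7 - 5)/(7 - 5))*0 = (2/2)*0 = ((½)*2)*0 = 1*0 = 0)
(J(56) + r)*(24677 + 33987) = (0 + 9718)*(24677 + 33987) = 9718*58664 = 570096752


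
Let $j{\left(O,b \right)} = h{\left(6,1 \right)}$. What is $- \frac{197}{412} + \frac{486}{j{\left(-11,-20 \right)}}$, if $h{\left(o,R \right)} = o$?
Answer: $\frac{33175}{412} \approx 80.522$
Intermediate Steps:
$j{\left(O,b \right)} = 6$
$- \frac{197}{412} + \frac{486}{j{\left(-11,-20 \right)}} = - \frac{197}{412} + \frac{486}{6} = \left(-197\right) \frac{1}{412} + 486 \cdot \frac{1}{6} = - \frac{197}{412} + 81 = \frac{33175}{412}$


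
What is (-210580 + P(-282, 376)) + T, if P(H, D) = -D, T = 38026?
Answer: -172930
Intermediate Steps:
(-210580 + P(-282, 376)) + T = (-210580 - 1*376) + 38026 = (-210580 - 376) + 38026 = -210956 + 38026 = -172930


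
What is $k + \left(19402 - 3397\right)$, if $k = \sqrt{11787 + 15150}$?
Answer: $16005 + 3 \sqrt{2993} \approx 16169.0$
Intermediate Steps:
$k = 3 \sqrt{2993}$ ($k = \sqrt{26937} = 3 \sqrt{2993} \approx 164.13$)
$k + \left(19402 - 3397\right) = 3 \sqrt{2993} + \left(19402 - 3397\right) = 3 \sqrt{2993} + 16005 = 16005 + 3 \sqrt{2993}$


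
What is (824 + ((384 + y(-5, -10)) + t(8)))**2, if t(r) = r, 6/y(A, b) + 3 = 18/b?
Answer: 23609881/16 ≈ 1.4756e+6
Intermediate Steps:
y(A, b) = 6/(-3 + 18/b)
(824 + ((384 + y(-5, -10)) + t(8)))**2 = (824 + ((384 - 2*(-10)/(-6 - 10)) + 8))**2 = (824 + ((384 - 2*(-10)/(-16)) + 8))**2 = (824 + ((384 - 2*(-10)*(-1/16)) + 8))**2 = (824 + ((384 - 5/4) + 8))**2 = (824 + (1531/4 + 8))**2 = (824 + 1563/4)**2 = (4859/4)**2 = 23609881/16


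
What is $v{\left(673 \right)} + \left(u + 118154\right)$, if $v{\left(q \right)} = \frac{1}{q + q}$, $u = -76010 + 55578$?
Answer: $\frac{131533813}{1346} \approx 97722.0$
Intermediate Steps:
$u = -20432$
$v{\left(q \right)} = \frac{1}{2 q}$
$v{\left(673 \right)} + \left(u + 118154\right) = \frac{1}{2 \cdot 673} + \left(-20432 + 118154\right) = \frac{1}{2} \cdot \frac{1}{673} + 97722 = \frac{1}{1346} + 97722 = \frac{131533813}{1346}$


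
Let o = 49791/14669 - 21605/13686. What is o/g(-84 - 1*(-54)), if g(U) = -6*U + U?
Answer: 364515881/30113990100 ≈ 0.012105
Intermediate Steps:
g(U) = -5*U
o = 364515881/200759934 (o = 49791*(1/14669) - 21605*1/13686 = 49791/14669 - 21605/13686 = 364515881/200759934 ≈ 1.8157)
o/g(-84 - 1*(-54)) = 364515881/(200759934*((-5*(-84 - 1*(-54))))) = 364515881/(200759934*((-5*(-84 + 54)))) = 364515881/(200759934*((-5*(-30)))) = (364515881/200759934)/150 = (364515881/200759934)*(1/150) = 364515881/30113990100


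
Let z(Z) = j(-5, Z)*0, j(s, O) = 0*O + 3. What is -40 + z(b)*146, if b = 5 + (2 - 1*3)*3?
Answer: -40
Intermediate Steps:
j(s, O) = 3 (j(s, O) = 0 + 3 = 3)
b = 2 (b = 5 + (2 - 3)*3 = 5 - 1*3 = 5 - 3 = 2)
z(Z) = 0 (z(Z) = 3*0 = 0)
-40 + z(b)*146 = -40 + 0*146 = -40 + 0 = -40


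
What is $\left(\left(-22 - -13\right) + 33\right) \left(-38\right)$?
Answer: $-912$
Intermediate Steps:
$\left(\left(-22 - -13\right) + 33\right) \left(-38\right) = \left(\left(-22 + 13\right) + 33\right) \left(-38\right) = \left(-9 + 33\right) \left(-38\right) = 24 \left(-38\right) = -912$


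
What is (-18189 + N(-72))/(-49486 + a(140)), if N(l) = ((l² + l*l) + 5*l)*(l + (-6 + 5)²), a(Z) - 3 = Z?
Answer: 728757/49343 ≈ 14.769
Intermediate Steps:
a(Z) = 3 + Z
N(l) = (1 + l)*(2*l² + 5*l) (N(l) = ((l² + l²) + 5*l)*(l + (-1)²) = (2*l² + 5*l)*(l + 1) = (2*l² + 5*l)*(1 + l) = (1 + l)*(2*l² + 5*l))
(-18189 + N(-72))/(-49486 + a(140)) = (-18189 - 72*(5 + 2*(-72)² + 7*(-72)))/(-49486 + (3 + 140)) = (-18189 - 72*(5 + 2*5184 - 504))/(-49486 + 143) = (-18189 - 72*(5 + 10368 - 504))/(-49343) = (-18189 - 72*9869)*(-1/49343) = (-18189 - 710568)*(-1/49343) = -728757*(-1/49343) = 728757/49343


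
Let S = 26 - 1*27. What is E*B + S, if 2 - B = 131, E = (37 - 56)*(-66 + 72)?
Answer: 14705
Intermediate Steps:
E = -114 (E = -19*6 = -114)
S = -1 (S = 26 - 27 = -1)
B = -129 (B = 2 - 1*131 = 2 - 131 = -129)
E*B + S = -114*(-129) - 1 = 14706 - 1 = 14705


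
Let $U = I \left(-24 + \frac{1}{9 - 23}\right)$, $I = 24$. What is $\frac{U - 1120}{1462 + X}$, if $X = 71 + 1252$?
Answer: $- \frac{11884}{19495} \approx -0.60959$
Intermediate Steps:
$U = - \frac{4044}{7}$ ($U = 24 \left(-24 + \frac{1}{9 - 23}\right) = 24 \left(-24 + \frac{1}{-14}\right) = 24 \left(-24 - \frac{1}{14}\right) = 24 \left(- \frac{337}{14}\right) = - \frac{4044}{7} \approx -577.71$)
$X = 1323$
$\frac{U - 1120}{1462 + X} = \frac{- \frac{4044}{7} - 1120}{1462 + 1323} = - \frac{11884}{7 \cdot 2785} = \left(- \frac{11884}{7}\right) \frac{1}{2785} = - \frac{11884}{19495}$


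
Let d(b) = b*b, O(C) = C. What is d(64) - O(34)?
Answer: 4062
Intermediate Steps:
d(b) = b²
d(64) - O(34) = 64² - 1*34 = 4096 - 34 = 4062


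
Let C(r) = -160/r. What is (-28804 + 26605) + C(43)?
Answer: -94717/43 ≈ -2202.7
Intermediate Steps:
(-28804 + 26605) + C(43) = (-28804 + 26605) - 160/43 = -2199 - 160*1/43 = -2199 - 160/43 = -94717/43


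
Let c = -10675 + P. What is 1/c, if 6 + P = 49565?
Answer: 1/38884 ≈ 2.5718e-5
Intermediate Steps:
P = 49559 (P = -6 + 49565 = 49559)
c = 38884 (c = -10675 + 49559 = 38884)
1/c = 1/38884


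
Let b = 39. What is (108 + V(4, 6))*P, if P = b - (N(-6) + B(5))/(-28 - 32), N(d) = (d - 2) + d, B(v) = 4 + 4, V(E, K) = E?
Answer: 21784/5 ≈ 4356.8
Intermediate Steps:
B(v) = 8
N(d) = -2 + 2*d (N(d) = (-2 + d) + d = -2 + 2*d)
P = 389/10 (P = 39 - ((-2 + 2*(-6)) + 8)/(-28 - 32) = 39 - ((-2 - 12) + 8)/(-60) = 39 - (-14 + 8)*(-1)/60 = 39 - (-6)*(-1)/60 = 39 - 1*1/10 = 39 - 1/10 = 389/10 ≈ 38.900)
(108 + V(4, 6))*P = (108 + 4)*(389/10) = 112*(389/10) = 21784/5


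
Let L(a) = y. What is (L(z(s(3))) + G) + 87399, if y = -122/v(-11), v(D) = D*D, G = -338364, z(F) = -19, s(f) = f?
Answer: -30366887/121 ≈ -2.5097e+5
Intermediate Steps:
v(D) = D**2
y = -122/121 (y = -122/((-11)**2) = -122/121 ≈ -1.0083)
L(a) = -122/121
(L(z(s(3))) + G) + 87399 = (-122/121 - 338364) + 87399 = -40942166/121 + 87399 = -30366887/121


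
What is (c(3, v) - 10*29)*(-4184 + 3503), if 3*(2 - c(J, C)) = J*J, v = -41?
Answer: 198171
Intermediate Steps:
c(J, C) = 2 - J²/3 (c(J, C) = 2 - J*J/3 = 2 - J²/3)
(c(3, v) - 10*29)*(-4184 + 3503) = ((2 - ⅓*3²) - 10*29)*(-4184 + 3503) = ((2 - ⅓*9) - 290)*(-681) = ((2 - 3) - 290)*(-681) = (-1 - 290)*(-681) = -291*(-681) = 198171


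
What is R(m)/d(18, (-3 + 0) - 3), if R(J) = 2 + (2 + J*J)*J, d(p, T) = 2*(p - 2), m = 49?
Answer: 117749/32 ≈ 3679.7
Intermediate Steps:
d(p, T) = -4 + 2*p (d(p, T) = 2*(-2 + p) = -4 + 2*p)
R(J) = 2 + J*(2 + J²) (R(J) = 2 + (2 + J²)*J = 2 + J*(2 + J²))
R(m)/d(18, (-3 + 0) - 3) = (2 + 49³ + 2*49)/(-4 + 2*18) = (2 + 117649 + 98)/(-4 + 36) = 117749/32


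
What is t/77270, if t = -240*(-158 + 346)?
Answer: -4512/7727 ≈ -0.58393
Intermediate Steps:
t = -45120 (t = -240*188 = -45120)
t/77270 = -45120/77270 = -45120*1/77270 = -4512/7727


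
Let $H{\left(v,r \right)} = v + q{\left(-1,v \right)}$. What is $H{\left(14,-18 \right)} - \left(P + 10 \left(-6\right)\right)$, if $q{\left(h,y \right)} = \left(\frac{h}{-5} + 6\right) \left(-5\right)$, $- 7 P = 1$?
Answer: $\frac{302}{7} \approx 43.143$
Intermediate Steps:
$P = - \frac{1}{7}$ ($P = \left(- \frac{1}{7}\right) 1 = - \frac{1}{7} \approx -0.14286$)
$q{\left(h,y \right)} = -30 + h$ ($q{\left(h,y \right)} = \left(h \left(- \frac{1}{5}\right) + 6\right) \left(-5\right) = \left(- \frac{h}{5} + 6\right) \left(-5\right) = \left(6 - \frac{h}{5}\right) \left(-5\right) = -30 + h$)
$H{\left(v,r \right)} = -31 + v$ ($H{\left(v,r \right)} = v - 31 = -31 + v$)
$H{\left(14,-18 \right)} - \left(P + 10 \left(-6\right)\right) = \left(-31 + 14\right) - \left(- \frac{1}{7} + 10 \left(-6\right)\right) = -17 - \left(- \frac{1}{7} - 60\right) = -17 - - \frac{421}{7} = -17 + \frac{421}{7} = \frac{302}{7}$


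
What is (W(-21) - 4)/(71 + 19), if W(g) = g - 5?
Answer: -⅓ ≈ -0.33333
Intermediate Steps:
W(g) = -5 + g
(W(-21) - 4)/(71 + 19) = ((-5 - 21) - 4)/(71 + 19) = (-26 - 4)/90 = -30*1/90 = -⅓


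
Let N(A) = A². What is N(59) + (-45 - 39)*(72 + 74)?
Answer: -8783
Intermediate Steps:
N(59) + (-45 - 39)*(72 + 74) = 59² + (-45 - 39)*(72 + 74) = 3481 - 84*146 = 3481 - 12264 = -8783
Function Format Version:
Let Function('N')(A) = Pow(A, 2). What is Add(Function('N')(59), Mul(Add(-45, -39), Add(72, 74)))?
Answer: -8783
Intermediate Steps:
Add(Function('N')(59), Mul(Add(-45, -39), Add(72, 74))) = Add(Pow(59, 2), Mul(Add(-45, -39), Add(72, 74))) = Add(3481, Mul(-84, 146)) = Add(3481, -12264) = -8783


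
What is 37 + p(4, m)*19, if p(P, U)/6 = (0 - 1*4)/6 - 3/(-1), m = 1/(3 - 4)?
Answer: 303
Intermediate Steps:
m = -1 (m = 1/(-1) = -1)
p(P, U) = 14 (p(P, U) = 6*((0 - 1*4)/6 - 3/(-1)) = 6*((0 - 4)*(⅙) - 3*(-1)) = 6*(-4*⅙ + 3) = 6*(-⅔ + 3) = 6*(7/3) = 14)
37 + p(4, m)*19 = 37 + 14*19 = 37 + 266 = 303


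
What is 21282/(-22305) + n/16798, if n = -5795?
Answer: -162250837/124893130 ≈ -1.2991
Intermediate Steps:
21282/(-22305) + n/16798 = 21282/(-22305) - 5795/16798 = 21282*(-1/22305) - 5795*1/16798 = -7094/7435 - 5795/16798 = -162250837/124893130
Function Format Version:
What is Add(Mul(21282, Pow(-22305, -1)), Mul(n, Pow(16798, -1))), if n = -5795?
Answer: Rational(-162250837, 124893130) ≈ -1.2991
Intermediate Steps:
Add(Mul(21282, Pow(-22305, -1)), Mul(n, Pow(16798, -1))) = Add(Mul(21282, Pow(-22305, -1)), Mul(-5795, Pow(16798, -1))) = Add(Mul(21282, Rational(-1, 22305)), Mul(-5795, Rational(1, 16798))) = Add(Rational(-7094, 7435), Rational(-5795, 16798)) = Rational(-162250837, 124893130)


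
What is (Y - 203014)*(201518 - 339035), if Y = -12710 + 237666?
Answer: -3017398014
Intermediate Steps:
Y = 224956
(Y - 203014)*(201518 - 339035) = (224956 - 203014)*(201518 - 339035) = 21942*(-137517) = -3017398014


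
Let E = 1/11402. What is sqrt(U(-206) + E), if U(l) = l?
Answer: 3*I*sqrt(2975682558)/11402 ≈ 14.353*I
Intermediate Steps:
E = 1/11402 ≈ 8.7704e-5
sqrt(U(-206) + E) = sqrt(-206 + 1/11402) = sqrt(-2348811/11402) = 3*I*sqrt(2975682558)/11402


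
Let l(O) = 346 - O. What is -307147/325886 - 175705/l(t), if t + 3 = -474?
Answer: -57512581611/268204178 ≈ -214.44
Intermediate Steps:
t = -477 (t = -3 - 474 = -477)
-307147/325886 - 175705/l(t) = -307147/325886 - 175705/(346 - 1*(-477)) = -307147*1/325886 - 175705/(346 + 477) = -307147/325886 - 175705/823 = -57512581611/268204178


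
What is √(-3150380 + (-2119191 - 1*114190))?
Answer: I*√5383761 ≈ 2320.3*I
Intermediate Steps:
√(-3150380 + (-2119191 - 1*114190)) = √(-3150380 + (-2119191 - 114190)) = √(-3150380 - 2233381) = √(-5383761) = I*√5383761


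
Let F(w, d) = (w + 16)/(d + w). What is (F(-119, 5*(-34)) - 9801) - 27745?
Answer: -10850691/289 ≈ -37546.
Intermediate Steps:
F(w, d) = (16 + w)/(d + w)
(F(-119, 5*(-34)) - 9801) - 27745 = ((16 - 119)/(5*(-34) - 119) - 9801) - 27745 = (-103/(-170 - 119) - 9801) - 27745 = (-103/(-289) - 9801) - 27745 = (-1/289*(-103) - 9801) - 27745 = (103/289 - 9801) - 27745 = -2832386/289 - 27745 = -10850691/289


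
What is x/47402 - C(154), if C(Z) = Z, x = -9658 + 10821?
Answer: -7298745/47402 ≈ -153.98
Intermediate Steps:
x = 1163
x/47402 - C(154) = 1163/47402 - 1*154 = 1163*(1/47402) - 154 = 1163/47402 - 154 = -7298745/47402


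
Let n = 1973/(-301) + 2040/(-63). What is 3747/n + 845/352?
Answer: -1161297077/12375968 ≈ -93.835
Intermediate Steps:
n = -35159/903 (n = 1973*(-1/301) + 2040*(-1/63) = -1973/301 - 680/21 = -35159/903 ≈ -38.936)
3747/n + 845/352 = 3747/(-35159/903) + 845/352 = 3747*(-903/35159) + 845*(1/352) = -3383541/35159 + 845/352 = -1161297077/12375968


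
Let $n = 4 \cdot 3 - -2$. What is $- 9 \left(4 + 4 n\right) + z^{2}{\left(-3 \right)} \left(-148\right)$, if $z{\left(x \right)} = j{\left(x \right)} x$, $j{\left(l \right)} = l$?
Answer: $-12528$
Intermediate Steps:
$n = 14$ ($n = 12 + 2 = 14$)
$z{\left(x \right)} = x^{2}$ ($z{\left(x \right)} = x x = x^{2}$)
$- 9 \left(4 + 4 n\right) + z^{2}{\left(-3 \right)} \left(-148\right) = - 9 \left(4 + 4 \cdot 14\right) + \left(\left(-3\right)^{2}\right)^{2} \left(-148\right) = - 9 \left(4 + 56\right) + 9^{2} \left(-148\right) = \left(-9\right) 60 + 81 \left(-148\right) = -540 - 11988 = -12528$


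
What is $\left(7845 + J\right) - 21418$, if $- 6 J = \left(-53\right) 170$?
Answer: $- \frac{36214}{3} \approx -12071.0$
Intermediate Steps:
$J = \frac{4505}{3}$ ($J = - \frac{\left(-53\right) 170}{6} = \left(- \frac{1}{6}\right) \left(-9010\right) = \frac{4505}{3} \approx 1501.7$)
$\left(7845 + J\right) - 21418 = \left(7845 + \frac{4505}{3}\right) - 21418 = \frac{28040}{3} - 21418 = - \frac{36214}{3}$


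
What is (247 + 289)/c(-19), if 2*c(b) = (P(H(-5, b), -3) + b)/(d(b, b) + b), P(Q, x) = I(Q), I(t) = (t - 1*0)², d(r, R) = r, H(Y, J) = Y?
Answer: -20368/3 ≈ -6789.3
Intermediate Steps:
I(t) = t² (I(t) = (t + 0)² = t²)
P(Q, x) = Q²
c(b) = (25 + b)/(4*b) (c(b) = (((-5)² + b)/(b + b))/2 = ((25 + b)/((2*b)))/2 = ((25 + b)*(1/(2*b)))/2 = ((25 + b)/(2*b))/2 = (25 + b)/(4*b))
(247 + 289)/c(-19) = (247 + 289)/(((¼)*(25 - 19)/(-19))) = 536/(((¼)*(-1/19)*6)) = 536/(-3/38) = 536*(-38/3) = -20368/3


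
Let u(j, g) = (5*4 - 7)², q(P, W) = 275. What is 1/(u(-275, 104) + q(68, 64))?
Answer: 1/444 ≈ 0.0022523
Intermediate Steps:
u(j, g) = 169 (u(j, g) = (20 - 7)² = 13² = 169)
1/(u(-275, 104) + q(68, 64)) = 1/(169 + 275) = 1/444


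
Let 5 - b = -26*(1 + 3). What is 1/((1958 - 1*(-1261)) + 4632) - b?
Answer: -855758/7851 ≈ -109.00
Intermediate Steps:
b = 109 (b = 5 - (-26)*(1 + 3) = 5 - (-26)*4 = 5 - 1*(-104) = 5 + 104 = 109)
1/((1958 - 1*(-1261)) + 4632) - b = 1/((1958 - 1*(-1261)) + 4632) - 1*109 = 1/((1958 + 1261) + 4632) - 109 = 1/(3219 + 4632) - 109 = 1/7851 - 109 = -855758/7851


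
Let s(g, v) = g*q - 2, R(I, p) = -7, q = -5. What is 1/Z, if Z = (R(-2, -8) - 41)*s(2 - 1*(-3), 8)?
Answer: 1/1296 ≈ 0.00077160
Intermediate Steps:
s(g, v) = -2 - 5*g (s(g, v) = g*(-5) - 2 = -5*g - 2 = -2 - 5*g)
Z = 1296 (Z = (-7 - 41)*(-2 - 5*(2 - 1*(-3))) = -48*(-2 - 5*(2 + 3)) = -48*(-2 - 5*5) = -48*(-2 - 25) = -48*(-27) = 1296)
1/Z = 1/1296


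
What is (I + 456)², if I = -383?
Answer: 5329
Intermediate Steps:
(I + 456)² = (-383 + 456)² = 73² = 5329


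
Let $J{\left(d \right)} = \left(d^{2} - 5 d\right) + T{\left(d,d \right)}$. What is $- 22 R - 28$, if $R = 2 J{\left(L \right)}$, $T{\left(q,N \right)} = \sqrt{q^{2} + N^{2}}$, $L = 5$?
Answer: $-28 - 220 \sqrt{2} \approx -339.13$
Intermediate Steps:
$T{\left(q,N \right)} = \sqrt{N^{2} + q^{2}}$
$J{\left(d \right)} = d^{2} - 5 d + \sqrt{2} \sqrt{d^{2}}$ ($J{\left(d \right)} = \left(d^{2} - 5 d\right) + \sqrt{d^{2} + d^{2}} = \left(d^{2} - 5 d\right) + \sqrt{2 d^{2}} = \left(d^{2} - 5 d\right) + \sqrt{2} \sqrt{d^{2}} = d^{2} - 5 d + \sqrt{2} \sqrt{d^{2}}$)
$R = 10 \sqrt{2}$ ($R = 2 \left(5^{2} - 25 + \sqrt{2} \sqrt{5^{2}}\right) = 2 \left(25 - 25 + \sqrt{2} \sqrt{25}\right) = 2 \left(25 - 25 + \sqrt{2} \cdot 5\right) = 2 \left(25 - 25 + 5 \sqrt{2}\right) = 2 \cdot 5 \sqrt{2} = 10 \sqrt{2} \approx 14.142$)
$- 22 R - 28 = - 22 \cdot 10 \sqrt{2} - 28 = - 220 \sqrt{2} - 28 = -28 - 220 \sqrt{2}$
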